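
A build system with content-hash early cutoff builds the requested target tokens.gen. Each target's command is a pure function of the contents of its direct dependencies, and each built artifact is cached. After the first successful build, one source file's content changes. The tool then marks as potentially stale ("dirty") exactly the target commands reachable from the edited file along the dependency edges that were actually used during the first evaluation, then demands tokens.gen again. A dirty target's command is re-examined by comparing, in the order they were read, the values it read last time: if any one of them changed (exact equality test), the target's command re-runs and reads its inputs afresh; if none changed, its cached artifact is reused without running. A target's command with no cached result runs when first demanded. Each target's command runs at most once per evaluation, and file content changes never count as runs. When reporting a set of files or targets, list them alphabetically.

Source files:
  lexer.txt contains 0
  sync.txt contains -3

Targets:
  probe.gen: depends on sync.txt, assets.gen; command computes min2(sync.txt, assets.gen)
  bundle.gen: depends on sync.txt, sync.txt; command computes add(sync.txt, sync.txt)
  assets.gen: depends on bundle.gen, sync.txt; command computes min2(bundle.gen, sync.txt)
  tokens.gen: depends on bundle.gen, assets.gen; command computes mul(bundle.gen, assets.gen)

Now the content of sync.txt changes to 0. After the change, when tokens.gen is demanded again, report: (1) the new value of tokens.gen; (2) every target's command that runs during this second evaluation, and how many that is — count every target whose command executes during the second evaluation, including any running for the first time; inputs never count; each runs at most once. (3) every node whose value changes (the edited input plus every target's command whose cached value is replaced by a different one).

New value of tokens.gen: 0.
Target commands that run: assets.gen, bundle.gen, tokens.gen — 3 in total.
Values that change: assets.gen, bundle.gen, sync.txt, tokens.gen.

First evaluation (everything demanded from the output):
  bundle.gen = add(-3, -3) = -6
  assets.gen = min2(-6, -3) = -6
  tokens.gen = mul(-6, -6) = 36

Propagation after the edit:
  bundle.gen: runs — sync.txt -3->0; sync.txt -3->0; result 0.
  assets.gen: runs — bundle.gen -6->0; sync.txt -3->0; result 0.
  tokens.gen: runs — bundle.gen -6->0; assets.gen -6->0; result 0.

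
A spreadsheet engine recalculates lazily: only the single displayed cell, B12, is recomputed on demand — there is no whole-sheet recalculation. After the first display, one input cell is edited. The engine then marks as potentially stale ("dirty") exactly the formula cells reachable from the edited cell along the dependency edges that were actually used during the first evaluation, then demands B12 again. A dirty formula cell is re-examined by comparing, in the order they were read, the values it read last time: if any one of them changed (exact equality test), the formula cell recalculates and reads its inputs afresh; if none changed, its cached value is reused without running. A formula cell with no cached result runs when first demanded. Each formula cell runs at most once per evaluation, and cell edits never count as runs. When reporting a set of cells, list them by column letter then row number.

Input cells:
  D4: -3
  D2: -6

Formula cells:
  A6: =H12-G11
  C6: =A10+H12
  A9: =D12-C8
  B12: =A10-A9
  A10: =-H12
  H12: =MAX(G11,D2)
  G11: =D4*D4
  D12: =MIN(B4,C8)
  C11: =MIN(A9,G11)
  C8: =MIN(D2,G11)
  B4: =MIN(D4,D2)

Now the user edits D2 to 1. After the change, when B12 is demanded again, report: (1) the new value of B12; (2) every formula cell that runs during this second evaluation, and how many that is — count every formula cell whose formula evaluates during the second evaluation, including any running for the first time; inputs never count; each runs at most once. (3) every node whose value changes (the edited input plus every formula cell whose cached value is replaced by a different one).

First evaluation (everything demanded from the output):
  B4 = MIN(-3, -6) = -6
  G11 = -3 * -3 = 9
  C8 = MIN(-6, 9) = -6
  D12 = MIN(-6, -6) = -6
  A9 = -6 - -6 = 0
  H12 = MAX(9, -6) = 9
  A10 = -(9) = -9
  B12 = -9 - 0 = -9

Propagation after the edit:
  B4: runs — D2 -6->1; result -3.
  C8: runs — D2 -6->1; result 1.
  D12: runs — B4 -6->-3; C8 -6->1; result -3.
  A9: runs — D12 -6->-3; C8 -6->1; result -4.
  H12: runs — D2 -6->1; result 9 (same value as before).
  A10: checked — values it read are unchanged (H12 unchanged); reused cached -9 without running.
  B12: runs — A9 0->-4; result -5.

Key observation: the cutoff stops propagation at A10 — its inputs' values are unchanged, so it reuses its cache.

New value of B12: -5.
Formula cells that run: A9, B4, B12, C8, D12, H12 — 6 in total.
Values that change: A9, B4, B12, C8, D2, D12.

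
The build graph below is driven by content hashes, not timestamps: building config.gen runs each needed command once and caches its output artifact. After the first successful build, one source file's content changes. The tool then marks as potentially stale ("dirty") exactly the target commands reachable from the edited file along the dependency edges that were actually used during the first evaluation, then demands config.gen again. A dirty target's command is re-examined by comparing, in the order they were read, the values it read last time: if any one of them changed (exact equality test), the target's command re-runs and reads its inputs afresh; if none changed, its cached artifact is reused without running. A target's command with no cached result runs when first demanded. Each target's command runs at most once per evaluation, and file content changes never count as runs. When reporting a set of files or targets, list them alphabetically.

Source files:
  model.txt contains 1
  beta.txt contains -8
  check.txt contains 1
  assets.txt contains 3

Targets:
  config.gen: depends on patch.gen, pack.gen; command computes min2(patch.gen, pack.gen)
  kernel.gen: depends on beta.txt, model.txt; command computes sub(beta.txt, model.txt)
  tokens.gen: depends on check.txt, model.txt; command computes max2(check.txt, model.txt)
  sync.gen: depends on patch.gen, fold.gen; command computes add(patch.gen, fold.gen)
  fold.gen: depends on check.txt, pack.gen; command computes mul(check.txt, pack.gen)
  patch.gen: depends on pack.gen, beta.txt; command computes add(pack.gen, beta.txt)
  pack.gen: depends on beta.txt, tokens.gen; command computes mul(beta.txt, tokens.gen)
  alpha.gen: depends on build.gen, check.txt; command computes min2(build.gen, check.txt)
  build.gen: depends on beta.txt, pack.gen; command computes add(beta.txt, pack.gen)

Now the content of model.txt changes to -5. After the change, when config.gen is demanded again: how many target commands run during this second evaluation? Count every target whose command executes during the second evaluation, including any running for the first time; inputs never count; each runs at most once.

Initial pass — values computed on the first demand:
  tokens.gen = max2(1, 1) = 1
  pack.gen = mul(-8, 1) = -8
  patch.gen = add(-8, -8) = -16
  config.gen = min2(-16, -8) = -16

Second demand — change propagation:
  tokens.gen: re-runs because model.txt 1->-5; new result 1 (unchanged).
  pack.gen: re-examined; everything it read last time is the same (beta.txt unchanged, tokens.gen unchanged) — cache -8 kept, no run.
  patch.gen: re-examined; everything it read last time is the same (pack.gen unchanged, beta.txt unchanged) — cache -16 kept, no run.
  config.gen: re-examined; everything it read last time is the same (patch.gen unchanged, pack.gen unchanged) — cache -16 kept, no run.

The important point: tokens.gen recomputes to an identical value, and the output ends up unchanged.

Run set: tokens.gen (1 run).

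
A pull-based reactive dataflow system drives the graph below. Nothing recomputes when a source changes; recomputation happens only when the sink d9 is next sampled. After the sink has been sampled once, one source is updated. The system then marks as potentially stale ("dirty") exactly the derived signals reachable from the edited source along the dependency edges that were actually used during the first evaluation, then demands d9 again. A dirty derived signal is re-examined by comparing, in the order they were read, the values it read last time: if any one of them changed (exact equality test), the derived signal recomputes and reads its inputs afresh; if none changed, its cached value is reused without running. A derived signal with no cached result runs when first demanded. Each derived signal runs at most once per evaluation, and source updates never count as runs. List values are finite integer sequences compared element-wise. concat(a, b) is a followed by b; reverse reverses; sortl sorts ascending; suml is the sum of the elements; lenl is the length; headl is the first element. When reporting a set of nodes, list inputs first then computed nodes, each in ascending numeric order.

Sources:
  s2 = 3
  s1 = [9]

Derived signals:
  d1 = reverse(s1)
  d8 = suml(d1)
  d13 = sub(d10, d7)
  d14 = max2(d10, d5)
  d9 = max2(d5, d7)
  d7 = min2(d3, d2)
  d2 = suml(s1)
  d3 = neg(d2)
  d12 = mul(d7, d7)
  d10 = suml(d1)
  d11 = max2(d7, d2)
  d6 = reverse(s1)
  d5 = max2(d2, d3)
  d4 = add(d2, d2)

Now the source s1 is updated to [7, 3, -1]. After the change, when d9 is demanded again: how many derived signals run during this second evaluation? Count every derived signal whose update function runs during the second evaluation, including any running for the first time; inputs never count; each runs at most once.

First evaluation (everything demanded from the output):
  d2 = suml([9]) = 9
  d3 = neg(9) = -9
  d5 = max2(9, -9) = 9
  d7 = min2(-9, 9) = -9
  d9 = max2(9, -9) = 9

Propagation after the edit:
  d2: runs — s1 [9]->[7, 3, -1]; result 9 (same value as before).
  d3: checked — values it read are unchanged (d2 unchanged); reused cached -9 without running.
  d5: checked — values it read are unchanged (d2 unchanged, d3 unchanged); reused cached 9 without running.
  d7: checked — values it read are unchanged (d3 unchanged, d2 unchanged); reused cached -9 without running.
  d9: checked — values it read are unchanged (d5 unchanged, d7 unchanged); reused cached 9 without running.

Key observation: the change is absorbed at d2 — it re-runs but produces the same value, and the output's value is unchanged.

Derived signals that run: d2 — 1 in total.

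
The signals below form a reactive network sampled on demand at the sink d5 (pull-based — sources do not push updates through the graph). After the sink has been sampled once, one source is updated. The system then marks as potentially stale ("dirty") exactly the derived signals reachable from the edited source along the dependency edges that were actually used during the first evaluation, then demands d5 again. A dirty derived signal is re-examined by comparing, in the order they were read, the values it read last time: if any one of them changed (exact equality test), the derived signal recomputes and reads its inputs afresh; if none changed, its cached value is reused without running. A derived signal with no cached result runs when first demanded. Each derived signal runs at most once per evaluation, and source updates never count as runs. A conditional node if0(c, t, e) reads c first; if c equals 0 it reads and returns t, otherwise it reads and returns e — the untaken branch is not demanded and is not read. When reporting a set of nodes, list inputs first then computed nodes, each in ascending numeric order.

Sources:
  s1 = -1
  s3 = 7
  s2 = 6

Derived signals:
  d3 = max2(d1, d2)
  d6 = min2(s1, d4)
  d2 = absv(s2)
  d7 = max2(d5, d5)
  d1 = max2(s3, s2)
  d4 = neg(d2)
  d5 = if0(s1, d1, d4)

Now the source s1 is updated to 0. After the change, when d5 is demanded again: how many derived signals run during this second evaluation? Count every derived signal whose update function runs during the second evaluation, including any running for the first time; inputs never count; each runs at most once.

Run set: d1, d5 (2 run).
The important point: the flipped condition pulls in fresh nodes; d1 runs for the first time.

Initial pass — values computed on the first demand:
  d2 = absv(6) = 6
  d4 = neg(6) = -6
  d5 = if0(s1=-1 -> else branch d4) = -6

Second demand — change propagation:
  d1: newly demanded (no cache) — executes and yields 7.
  d5: re-runs because s1 -1->0; new result 7.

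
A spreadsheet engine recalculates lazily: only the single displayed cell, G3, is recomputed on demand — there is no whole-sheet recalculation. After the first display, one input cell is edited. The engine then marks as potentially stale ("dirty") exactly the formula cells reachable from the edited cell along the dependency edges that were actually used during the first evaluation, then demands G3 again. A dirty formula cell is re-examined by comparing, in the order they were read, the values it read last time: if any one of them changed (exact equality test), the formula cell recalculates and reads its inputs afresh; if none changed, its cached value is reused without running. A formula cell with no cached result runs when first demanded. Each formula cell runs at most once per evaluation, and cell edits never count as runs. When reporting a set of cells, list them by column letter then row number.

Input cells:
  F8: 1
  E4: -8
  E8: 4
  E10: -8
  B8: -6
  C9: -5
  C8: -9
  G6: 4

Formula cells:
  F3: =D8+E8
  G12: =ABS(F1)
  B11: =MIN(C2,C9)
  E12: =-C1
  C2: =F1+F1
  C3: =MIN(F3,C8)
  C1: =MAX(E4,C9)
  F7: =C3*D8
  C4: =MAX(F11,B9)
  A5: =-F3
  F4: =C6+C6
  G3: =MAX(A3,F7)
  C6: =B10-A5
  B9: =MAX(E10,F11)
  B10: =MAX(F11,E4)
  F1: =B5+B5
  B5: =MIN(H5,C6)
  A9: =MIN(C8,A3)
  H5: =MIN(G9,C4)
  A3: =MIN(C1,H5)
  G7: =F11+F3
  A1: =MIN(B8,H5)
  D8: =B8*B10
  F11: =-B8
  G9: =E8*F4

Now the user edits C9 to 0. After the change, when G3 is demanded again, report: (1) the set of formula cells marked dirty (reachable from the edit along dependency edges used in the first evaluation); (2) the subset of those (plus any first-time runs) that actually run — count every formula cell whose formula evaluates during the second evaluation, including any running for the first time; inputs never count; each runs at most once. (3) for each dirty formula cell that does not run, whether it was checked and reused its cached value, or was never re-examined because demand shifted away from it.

First evaluation (everything demanded from the output):
  C1 = MAX(-8, -5) = -5
  F11 = -(-6) = 6
  B9 = MAX(-8, 6) = 6
  B10 = MAX(6, -8) = 6
  C4 = MAX(6, 6) = 6
  D8 = -6 * 6 = -36
  F3 = -36 + 4 = -32
  A5 = -(-32) = 32
  C3 = MIN(-32, -9) = -32
  C6 = 6 - 32 = -26
  F4 = -26 + -26 = -52
  F7 = -32 * -36 = 1152
  G9 = 4 * -52 = -208
  H5 = MIN(-208, 6) = -208
  A3 = MIN(-5, -208) = -208
  G3 = MAX(-208, 1152) = 1152

Propagation after the edit:
  C1: runs — C9 -5->0; result 0.
  A3: runs — C1 -5->0; result -208 (same value as before).
  G3: checked — values it read are unchanged (A3 unchanged, F7 unchanged); reused cached 1152 without running.

Key observation: the change is absorbed at A3 — it re-runs but produces the same value, and the output's value is unchanged.

Marked dirty: A3, C1, G3.
Formula cells that run: A3, C1 — 2 in total.
Checked but reused from cache: G3.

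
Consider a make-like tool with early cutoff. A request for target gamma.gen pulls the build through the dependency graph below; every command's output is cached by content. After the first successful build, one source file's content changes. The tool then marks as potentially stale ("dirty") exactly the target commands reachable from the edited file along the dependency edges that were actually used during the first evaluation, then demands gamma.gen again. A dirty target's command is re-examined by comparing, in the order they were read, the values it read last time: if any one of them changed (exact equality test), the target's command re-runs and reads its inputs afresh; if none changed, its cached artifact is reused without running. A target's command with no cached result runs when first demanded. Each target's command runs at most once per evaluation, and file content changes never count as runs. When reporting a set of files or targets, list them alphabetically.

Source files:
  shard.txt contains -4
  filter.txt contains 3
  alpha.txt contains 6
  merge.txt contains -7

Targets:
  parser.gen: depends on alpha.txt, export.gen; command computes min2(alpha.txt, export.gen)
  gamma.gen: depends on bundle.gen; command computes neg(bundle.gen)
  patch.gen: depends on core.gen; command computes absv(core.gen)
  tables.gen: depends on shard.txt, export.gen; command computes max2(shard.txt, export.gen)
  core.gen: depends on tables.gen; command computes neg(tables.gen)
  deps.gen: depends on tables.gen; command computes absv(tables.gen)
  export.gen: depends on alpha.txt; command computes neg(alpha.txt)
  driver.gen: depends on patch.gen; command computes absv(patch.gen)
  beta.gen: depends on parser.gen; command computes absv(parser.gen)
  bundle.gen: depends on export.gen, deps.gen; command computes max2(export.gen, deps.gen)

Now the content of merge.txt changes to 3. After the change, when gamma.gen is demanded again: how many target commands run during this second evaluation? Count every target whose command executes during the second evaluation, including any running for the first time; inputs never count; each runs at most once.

0 target commands run: none.
Note the shortcut — nothing in the graph depends on merge.txt at all, so no recomputation happens.

First demand of the output computes:
  export.gen = neg(6) = -6
  tables.gen = max2(-4, -6) = -4
  deps.gen = absv(-4) = 4
  bundle.gen = max2(-6, 4) = 4
  gamma.gen = neg(4) = -4

After the edit, cleaning proceeds:
  no node depends on merge.txt at all; the second demand re-runs nothing.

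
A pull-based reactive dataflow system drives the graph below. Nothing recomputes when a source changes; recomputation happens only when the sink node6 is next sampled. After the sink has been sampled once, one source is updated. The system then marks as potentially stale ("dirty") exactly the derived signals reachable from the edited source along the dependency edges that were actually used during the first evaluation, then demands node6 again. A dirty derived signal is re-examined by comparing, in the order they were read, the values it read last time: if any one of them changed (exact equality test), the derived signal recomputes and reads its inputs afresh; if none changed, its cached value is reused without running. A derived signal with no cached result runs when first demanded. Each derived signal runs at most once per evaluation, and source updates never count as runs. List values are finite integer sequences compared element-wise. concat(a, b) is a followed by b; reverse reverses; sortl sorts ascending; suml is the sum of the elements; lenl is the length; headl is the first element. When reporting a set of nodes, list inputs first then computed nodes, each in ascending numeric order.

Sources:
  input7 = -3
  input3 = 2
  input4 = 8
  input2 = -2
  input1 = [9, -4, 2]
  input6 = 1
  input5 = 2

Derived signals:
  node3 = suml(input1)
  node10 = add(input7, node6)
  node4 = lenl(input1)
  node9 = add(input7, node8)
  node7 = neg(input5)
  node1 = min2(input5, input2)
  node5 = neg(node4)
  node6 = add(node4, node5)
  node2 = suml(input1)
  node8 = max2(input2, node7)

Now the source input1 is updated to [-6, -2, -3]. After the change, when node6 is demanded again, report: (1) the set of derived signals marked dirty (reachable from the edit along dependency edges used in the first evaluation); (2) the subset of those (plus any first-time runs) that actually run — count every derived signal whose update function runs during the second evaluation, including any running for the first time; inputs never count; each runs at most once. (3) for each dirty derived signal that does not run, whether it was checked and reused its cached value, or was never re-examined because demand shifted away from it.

First evaluation (everything demanded from the output):
  node4 = lenl([9, -4, 2]) = 3
  node5 = neg(3) = -3
  node6 = add(3, -3) = 0

Propagation after the edit:
  node4: runs — input1 [9, -4, 2]->[-6, -2, -3]; result 3 (same value as before).
  node5: checked — values it read are unchanged (node4 unchanged); reused cached -3 without running.
  node6: checked — values it read are unchanged (node4 unchanged, node5 unchanged); reused cached 0 without running.

Key observation: the change is absorbed at node4 — it re-runs but produces the same value, and the output's value is unchanged.

Marked dirty: node4, node5, node6.
Derived signals that run: node4 — 1 in total.
Checked but reused from cache: node5, node6.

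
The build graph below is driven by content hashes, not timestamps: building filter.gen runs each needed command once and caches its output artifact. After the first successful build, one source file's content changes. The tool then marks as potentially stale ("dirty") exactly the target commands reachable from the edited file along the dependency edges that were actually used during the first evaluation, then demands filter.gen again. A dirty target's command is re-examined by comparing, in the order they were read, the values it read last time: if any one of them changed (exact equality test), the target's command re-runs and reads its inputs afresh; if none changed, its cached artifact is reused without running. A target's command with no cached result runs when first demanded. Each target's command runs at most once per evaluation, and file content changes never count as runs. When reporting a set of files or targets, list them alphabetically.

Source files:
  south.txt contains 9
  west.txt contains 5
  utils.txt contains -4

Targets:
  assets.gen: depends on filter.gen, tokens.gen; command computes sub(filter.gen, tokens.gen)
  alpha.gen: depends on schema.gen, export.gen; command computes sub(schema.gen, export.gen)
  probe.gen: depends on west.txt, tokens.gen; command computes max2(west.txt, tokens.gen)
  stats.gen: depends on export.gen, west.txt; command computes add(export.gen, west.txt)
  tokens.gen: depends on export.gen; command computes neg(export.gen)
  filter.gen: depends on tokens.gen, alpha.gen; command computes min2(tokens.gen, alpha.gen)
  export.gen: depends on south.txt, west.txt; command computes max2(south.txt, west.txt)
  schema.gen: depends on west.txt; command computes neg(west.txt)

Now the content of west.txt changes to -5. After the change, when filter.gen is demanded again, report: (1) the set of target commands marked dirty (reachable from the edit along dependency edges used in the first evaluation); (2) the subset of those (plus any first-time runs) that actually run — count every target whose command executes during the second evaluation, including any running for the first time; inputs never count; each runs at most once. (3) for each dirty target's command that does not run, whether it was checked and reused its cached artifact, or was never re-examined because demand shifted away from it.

Dirty set: alpha.gen, export.gen, filter.gen, schema.gen, tokens.gen.
Run set: alpha.gen, export.gen, filter.gen, schema.gen (4 run).
Re-examined without running (cache reused): tokens.gen.
The important point: at tokens.gen every value read last time is unchanged, so the dirty flag clears without a run.

Initial pass — values computed on the first demand:
  export.gen = max2(9, 5) = 9
  schema.gen = neg(5) = -5
  alpha.gen = sub(-5, 9) = -14
  tokens.gen = neg(9) = -9
  filter.gen = min2(-9, -14) = -14

Second demand — change propagation:
  export.gen: re-runs because west.txt 5->-5; new result 9 (unchanged).
  schema.gen: re-runs because west.txt 5->-5; new result 5.
  alpha.gen: re-runs because schema.gen -5->5; new result -4.
  tokens.gen: re-examined; everything it read last time is the same (export.gen unchanged) — cache -9 kept, no run.
  filter.gen: re-runs because alpha.gen -14->-4; new result -9.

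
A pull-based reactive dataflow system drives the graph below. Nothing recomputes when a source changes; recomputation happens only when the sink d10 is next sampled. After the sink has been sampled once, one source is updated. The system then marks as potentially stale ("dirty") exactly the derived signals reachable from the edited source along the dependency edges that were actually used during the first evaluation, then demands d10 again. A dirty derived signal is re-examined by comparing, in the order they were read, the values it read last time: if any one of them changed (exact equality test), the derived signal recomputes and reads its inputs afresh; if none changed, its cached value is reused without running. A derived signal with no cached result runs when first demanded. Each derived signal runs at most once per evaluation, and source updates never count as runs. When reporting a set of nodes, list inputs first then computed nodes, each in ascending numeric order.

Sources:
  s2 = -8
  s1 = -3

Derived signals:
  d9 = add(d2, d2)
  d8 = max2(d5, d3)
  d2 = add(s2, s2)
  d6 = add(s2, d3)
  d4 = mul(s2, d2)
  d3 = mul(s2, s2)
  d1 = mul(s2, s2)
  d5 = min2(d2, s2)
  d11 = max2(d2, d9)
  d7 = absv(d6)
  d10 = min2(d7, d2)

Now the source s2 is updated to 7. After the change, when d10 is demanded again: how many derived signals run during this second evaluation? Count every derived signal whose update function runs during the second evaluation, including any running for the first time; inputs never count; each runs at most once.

Derived signals that run: d2, d3, d6, d10 — 4 in total.
Key observation: the cutoff stops propagation at d7 — its inputs' values are unchanged, so it reuses its cache.

First evaluation (everything demanded from the output):
  d2 = add(-8, -8) = -16
  d3 = mul(-8, -8) = 64
  d6 = add(-8, 64) = 56
  d7 = absv(56) = 56
  d10 = min2(56, -16) = -16

Propagation after the edit:
  d2: runs — s2 -8->7; s2 -8->7; result 14.
  d3: runs — s2 -8->7; s2 -8->7; result 49.
  d6: runs — s2 -8->7; d3 64->49; result 56 (same value as before).
  d7: checked — values it read are unchanged (d6 unchanged); reused cached 56 without running.
  d10: runs — d2 -16->14; result 14.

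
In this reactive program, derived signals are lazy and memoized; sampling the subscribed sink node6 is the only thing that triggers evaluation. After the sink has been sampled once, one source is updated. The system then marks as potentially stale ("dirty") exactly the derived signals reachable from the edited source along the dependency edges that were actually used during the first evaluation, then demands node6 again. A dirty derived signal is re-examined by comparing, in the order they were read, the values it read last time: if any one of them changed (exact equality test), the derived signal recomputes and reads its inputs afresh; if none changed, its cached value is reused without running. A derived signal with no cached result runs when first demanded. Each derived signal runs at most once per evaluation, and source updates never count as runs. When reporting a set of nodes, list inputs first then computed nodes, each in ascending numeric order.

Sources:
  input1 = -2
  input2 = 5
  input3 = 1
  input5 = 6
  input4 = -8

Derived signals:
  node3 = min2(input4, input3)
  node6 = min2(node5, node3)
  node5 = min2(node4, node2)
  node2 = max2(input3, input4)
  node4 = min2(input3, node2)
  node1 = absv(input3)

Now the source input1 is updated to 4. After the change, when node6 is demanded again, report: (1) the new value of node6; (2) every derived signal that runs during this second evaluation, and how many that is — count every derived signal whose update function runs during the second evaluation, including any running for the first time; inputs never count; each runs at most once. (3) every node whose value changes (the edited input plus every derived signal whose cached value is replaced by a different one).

First demand of the output computes:
  node2 = max2(1, -8) = 1
  node3 = min2(-8, 1) = -8
  node4 = min2(1, 1) = 1
  node5 = min2(1, 1) = 1
  node6 = min2(1, -8) = -8

After the edit, cleaning proceeds:
  no node depends on input1 at all; the second demand re-runs nothing.

Note the shortcut — nothing in the graph depends on input1 at all, so no recomputation happens.

Demanding node6 again yields -8.
0 derived signals run: none.
The nodes whose values change: input1.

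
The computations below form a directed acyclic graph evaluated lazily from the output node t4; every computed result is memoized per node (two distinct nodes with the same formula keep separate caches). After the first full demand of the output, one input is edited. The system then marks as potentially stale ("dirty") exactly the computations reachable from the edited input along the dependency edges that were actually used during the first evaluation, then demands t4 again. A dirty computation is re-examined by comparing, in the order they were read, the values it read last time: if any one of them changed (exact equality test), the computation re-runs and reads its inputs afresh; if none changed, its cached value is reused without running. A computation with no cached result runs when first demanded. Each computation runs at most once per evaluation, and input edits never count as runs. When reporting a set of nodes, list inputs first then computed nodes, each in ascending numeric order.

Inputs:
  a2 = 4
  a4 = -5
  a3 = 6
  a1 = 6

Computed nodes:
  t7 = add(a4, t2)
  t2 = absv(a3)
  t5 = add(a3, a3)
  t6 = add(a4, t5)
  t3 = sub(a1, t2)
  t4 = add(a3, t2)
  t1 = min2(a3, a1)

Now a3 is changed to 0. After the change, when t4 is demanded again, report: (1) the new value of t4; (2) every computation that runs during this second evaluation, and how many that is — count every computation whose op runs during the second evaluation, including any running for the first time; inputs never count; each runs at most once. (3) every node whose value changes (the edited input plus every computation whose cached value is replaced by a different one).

Demanding t4 again yields 0.
2 computations run: t2, t4.
The nodes whose values change: a3, t2, t4.

First demand of the output computes:
  t2 = absv(6) = 6
  t4 = add(6, 6) = 12

After the edit, cleaning proceeds:
  t2: a read changed (a3 6->0) — executes, giving 0.
  t4: a read changed (a3 6->0; t2 6->0) — executes, giving 0.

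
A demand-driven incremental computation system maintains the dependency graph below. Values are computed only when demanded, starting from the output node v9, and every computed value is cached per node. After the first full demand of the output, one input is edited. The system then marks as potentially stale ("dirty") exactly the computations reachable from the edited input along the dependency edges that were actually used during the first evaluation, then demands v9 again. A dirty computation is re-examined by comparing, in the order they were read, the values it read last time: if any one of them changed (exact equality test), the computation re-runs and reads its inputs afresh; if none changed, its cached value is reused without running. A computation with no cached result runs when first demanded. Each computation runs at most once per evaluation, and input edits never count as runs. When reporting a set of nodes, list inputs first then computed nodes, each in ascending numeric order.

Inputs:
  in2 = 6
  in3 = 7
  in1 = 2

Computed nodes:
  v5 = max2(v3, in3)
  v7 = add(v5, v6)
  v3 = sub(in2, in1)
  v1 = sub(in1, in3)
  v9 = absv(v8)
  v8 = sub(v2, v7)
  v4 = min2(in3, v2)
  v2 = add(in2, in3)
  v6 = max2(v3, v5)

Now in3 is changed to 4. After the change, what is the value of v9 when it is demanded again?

First evaluation (everything demanded from the output):
  v2 = add(6, 7) = 13
  v3 = sub(6, 2) = 4
  v5 = max2(4, 7) = 7
  v6 = max2(4, 7) = 7
  v7 = add(7, 7) = 14
  v8 = sub(13, 14) = -1
  v9 = absv(-1) = 1

Propagation after the edit:
  v2: runs — in3 7->4; result 10.
  v5: runs — in3 7->4; result 4.
  v6: runs — v5 7->4; result 4.
  v7: runs — v5 7->4; v6 7->4; result 8.
  v8: runs — v2 13->10; v7 14->8; result 2.
  v9: runs — v8 -1->2; result 2.

New value of v9: 2.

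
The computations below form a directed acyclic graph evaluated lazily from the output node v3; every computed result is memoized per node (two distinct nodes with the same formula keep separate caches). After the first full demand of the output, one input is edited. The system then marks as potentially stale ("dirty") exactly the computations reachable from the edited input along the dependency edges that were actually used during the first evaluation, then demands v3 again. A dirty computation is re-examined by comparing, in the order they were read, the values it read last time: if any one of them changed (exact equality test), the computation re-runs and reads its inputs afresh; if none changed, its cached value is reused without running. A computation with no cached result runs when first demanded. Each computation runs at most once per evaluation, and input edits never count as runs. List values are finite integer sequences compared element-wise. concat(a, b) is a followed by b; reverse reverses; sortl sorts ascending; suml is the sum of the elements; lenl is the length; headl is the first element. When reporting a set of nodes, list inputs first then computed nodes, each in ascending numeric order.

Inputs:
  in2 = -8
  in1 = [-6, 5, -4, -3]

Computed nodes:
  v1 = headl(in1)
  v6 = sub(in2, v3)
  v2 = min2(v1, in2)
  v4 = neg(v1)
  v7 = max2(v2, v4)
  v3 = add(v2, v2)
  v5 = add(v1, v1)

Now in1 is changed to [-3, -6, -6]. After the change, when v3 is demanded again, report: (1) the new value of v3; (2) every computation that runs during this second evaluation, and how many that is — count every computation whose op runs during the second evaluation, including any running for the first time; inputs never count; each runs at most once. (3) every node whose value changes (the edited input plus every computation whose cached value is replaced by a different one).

Demanding v3 again yields -16.
2 computations run: v1, v2.
The nodes whose values change: in1, v1.
Note the absorption at v2: it re-runs yet its value is the same, leaving the output's value untouched.

First demand of the output computes:
  v1 = headl([-6, 5, -4, -3]) = -6
  v2 = min2(-6, -8) = -8
  v3 = add(-8, -8) = -16

After the edit, cleaning proceeds:
  v1: a read changed (in1 [-6, 5, -4, -3]->[-3, -6, -6]) — executes, giving -3.
  v2: a read changed (v1 -6->-3) — executes, giving -8 — identical to its old value.
  v3: dirty, but its reads are unchanged (v2 unchanged, v2 unchanged); cached -16 stands.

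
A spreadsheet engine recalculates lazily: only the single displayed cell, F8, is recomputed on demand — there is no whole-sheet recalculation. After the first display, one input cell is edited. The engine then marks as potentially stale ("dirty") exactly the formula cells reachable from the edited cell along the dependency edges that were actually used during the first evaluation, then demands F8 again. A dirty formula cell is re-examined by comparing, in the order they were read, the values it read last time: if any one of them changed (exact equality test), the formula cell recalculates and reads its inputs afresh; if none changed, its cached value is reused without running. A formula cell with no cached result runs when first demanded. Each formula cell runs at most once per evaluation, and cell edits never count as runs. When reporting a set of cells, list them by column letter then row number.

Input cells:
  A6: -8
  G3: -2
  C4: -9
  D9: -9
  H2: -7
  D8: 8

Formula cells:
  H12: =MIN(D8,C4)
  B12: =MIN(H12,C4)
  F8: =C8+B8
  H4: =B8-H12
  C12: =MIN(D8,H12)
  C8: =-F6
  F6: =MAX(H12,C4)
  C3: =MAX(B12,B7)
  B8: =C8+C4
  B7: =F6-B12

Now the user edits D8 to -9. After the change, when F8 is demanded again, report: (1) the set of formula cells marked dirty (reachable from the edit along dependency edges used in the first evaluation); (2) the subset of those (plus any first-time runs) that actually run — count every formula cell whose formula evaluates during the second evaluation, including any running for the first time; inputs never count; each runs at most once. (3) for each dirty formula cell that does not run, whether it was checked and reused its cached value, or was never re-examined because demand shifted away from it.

Marked dirty: B8, C8, F6, F8, H12.
Formula cells that run: H12 — 1 in total.
Checked but reused from cache: B8, C8, F6, F8.
Key observation: the change is absorbed at H12 — it re-runs but produces the same value, and the output's value is unchanged.

First evaluation (everything demanded from the output):
  H12 = MIN(8, -9) = -9
  F6 = MAX(-9, -9) = -9
  C8 = -(-9) = 9
  B8 = 9 + -9 = 0
  F8 = 9 + 0 = 9

Propagation after the edit:
  H12: runs — D8 8->-9; result -9 (same value as before).
  F6: checked — values it read are unchanged (H12 unchanged, C4 unchanged); reused cached -9 without running.
  C8: checked — values it read are unchanged (F6 unchanged); reused cached 9 without running.
  B8: checked — values it read are unchanged (C8 unchanged, C4 unchanged); reused cached 0 without running.
  F8: checked — values it read are unchanged (C8 unchanged, B8 unchanged); reused cached 9 without running.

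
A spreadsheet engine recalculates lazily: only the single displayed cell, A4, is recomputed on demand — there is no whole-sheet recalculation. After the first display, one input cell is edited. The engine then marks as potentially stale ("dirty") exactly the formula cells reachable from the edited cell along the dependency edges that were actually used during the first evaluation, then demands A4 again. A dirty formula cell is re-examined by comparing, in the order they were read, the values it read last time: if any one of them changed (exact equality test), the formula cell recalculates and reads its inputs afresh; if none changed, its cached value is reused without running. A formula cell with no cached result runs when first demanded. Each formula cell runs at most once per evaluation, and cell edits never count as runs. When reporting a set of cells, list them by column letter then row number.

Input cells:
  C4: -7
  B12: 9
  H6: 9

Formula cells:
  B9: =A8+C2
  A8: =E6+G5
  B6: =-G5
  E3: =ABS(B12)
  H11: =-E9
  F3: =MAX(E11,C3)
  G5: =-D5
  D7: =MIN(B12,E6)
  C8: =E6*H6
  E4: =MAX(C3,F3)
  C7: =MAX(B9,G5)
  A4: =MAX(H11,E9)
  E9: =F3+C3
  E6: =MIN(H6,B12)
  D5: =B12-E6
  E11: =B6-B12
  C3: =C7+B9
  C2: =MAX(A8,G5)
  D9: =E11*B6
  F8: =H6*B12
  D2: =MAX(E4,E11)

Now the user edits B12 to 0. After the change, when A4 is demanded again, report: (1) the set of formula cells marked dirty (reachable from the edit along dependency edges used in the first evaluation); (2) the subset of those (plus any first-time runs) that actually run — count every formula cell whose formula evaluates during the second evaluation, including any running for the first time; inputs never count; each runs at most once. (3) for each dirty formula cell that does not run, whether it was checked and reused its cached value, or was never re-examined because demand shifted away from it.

Marked dirty: A4, A8, B6, B9, C2, C3, C7, D5, E6, E9, E11, F3, G5, H11.
Formula cells that run: A4, A8, B9, C2, C3, C7, D5, E6, E9, E11, F3, H11 — 12 in total.
Checked but reused from cache: B6, G5.
Key observation: the cutoff stops propagation at G5 — its inputs' values are unchanged, so it reuses its cache.

First evaluation (everything demanded from the output):
  E6 = MIN(9, 9) = 9
  D5 = 9 - 9 = 0
  G5 = -(0) = 0
  A8 = 9 + 0 = 9
  B6 = -(0) = 0
  C2 = MAX(9, 0) = 9
  B9 = 9 + 9 = 18
  C7 = MAX(18, 0) = 18
  C3 = 18 + 18 = 36
  E11 = 0 - 9 = -9
  F3 = MAX(-9, 36) = 36
  E9 = 36 + 36 = 72
  H11 = -(72) = -72
  A4 = MAX(-72, 72) = 72

Propagation after the edit:
  E6: runs — B12 9->0; result 0.
  D5: runs — B12 9->0; E6 9->0; result 0 (same value as before).
  G5: checked — values it read are unchanged (D5 unchanged); reused cached 0 without running.
  A8: runs — E6 9->0; result 0.
  B6: checked — values it read are unchanged (G5 unchanged); reused cached 0 without running.
  C2: runs — A8 9->0; result 0.
  B9: runs — A8 9->0; C2 9->0; result 0.
  C7: runs — B9 18->0; result 0.
  C3: runs — C7 18->0; B9 18->0; result 0.
  E11: runs — B12 9->0; result 0.
  F3: runs — E11 -9->0; C3 36->0; result 0.
  E9: runs — F3 36->0; C3 36->0; result 0.
  H11: runs — E9 72->0; result 0.
  A4: runs — H11 -72->0; E9 72->0; result 0.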